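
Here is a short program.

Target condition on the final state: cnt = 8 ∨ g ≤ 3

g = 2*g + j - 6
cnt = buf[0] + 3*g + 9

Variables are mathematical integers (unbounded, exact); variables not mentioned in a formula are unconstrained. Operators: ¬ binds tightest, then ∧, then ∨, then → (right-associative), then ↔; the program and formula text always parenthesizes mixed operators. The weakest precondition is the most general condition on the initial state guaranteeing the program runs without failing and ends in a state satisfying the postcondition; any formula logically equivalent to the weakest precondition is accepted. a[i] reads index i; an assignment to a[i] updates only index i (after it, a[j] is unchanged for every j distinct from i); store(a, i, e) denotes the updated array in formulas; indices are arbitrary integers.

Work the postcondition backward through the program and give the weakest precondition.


Working backward. After the program, cnt = 8 ∨ g ≤ 3 must hold.
Before cnt := buf[0] + 3*g + 9: buf[0] + 3*g = -1 ∨ g ≤ 3
Before g := 2*g + j - 6: buf[0] + 6*g + 3*j = 17 ∨ 2*g + j ≤ 9
Answer: WP = buf[0] + 6*g + 3*j = 17 ∨ 2*g + j ≤ 9


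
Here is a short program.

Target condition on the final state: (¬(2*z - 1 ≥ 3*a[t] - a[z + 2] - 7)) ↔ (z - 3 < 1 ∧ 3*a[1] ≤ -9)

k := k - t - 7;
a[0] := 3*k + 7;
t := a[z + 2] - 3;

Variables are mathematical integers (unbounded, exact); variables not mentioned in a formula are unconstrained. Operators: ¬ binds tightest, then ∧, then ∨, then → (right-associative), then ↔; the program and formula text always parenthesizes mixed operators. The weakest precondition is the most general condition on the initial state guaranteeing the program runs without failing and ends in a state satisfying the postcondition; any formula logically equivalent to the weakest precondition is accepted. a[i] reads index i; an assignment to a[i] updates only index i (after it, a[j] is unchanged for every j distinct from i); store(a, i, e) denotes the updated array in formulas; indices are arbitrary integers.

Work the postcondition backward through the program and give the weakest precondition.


Working backward. After the program, the postcondition (¬(2*z - 1 ≥ 3*a[t] - a[z + 2] - 7)) ↔ (z - 3 < 1 ∧ 3*a[1] ≤ -9) must hold; in canonical form it is (¬(a[z + 2] + 2*z ≥ 3*a[t] - 6)) ↔ (z < 4 ∧ 3*a[1] ≤ -9).
Before t := a[z + 2] - 3: (¬(a[z + 2] + 2*z ≥ 3*a[a[z + 2] - 3] - 6)) ↔ (z < 4 ∧ 3*a[1] ≤ -9)
Before a[0] := 3*k + 7: (¬(store(a, 0, 3*k + 7)[z + 2] + 2*z ≥ 3*store(a, 0, 3*k + 7)[store(a, 0, 3*k + 7)[z + 2] - 3] - 6)) ↔ (z < 4 ∧ 3*a[1] ≤ -9)
Before k := k - t - 7: (¬(store(a, 0, 3*k - 3*t - 14)[z + 2] + 2*z ≥ 3*store(a, 0, 3*k - 3*t - 14)[store(a, 0, 3*k - 3*t - 14)[z + 2] - 3] - 6)) ↔ (z < 4 ∧ 3*a[1] ≤ -9)
Answer: WP = (¬(store(a, 0, 3*k - 3*t - 14)[z + 2] + 2*z ≥ 3*store(a, 0, 3*k - 3*t - 14)[store(a, 0, 3*k - 3*t - 14)[z + 2] - 3] - 6)) ↔ (z < 4 ∧ 3*a[1] ≤ -9)


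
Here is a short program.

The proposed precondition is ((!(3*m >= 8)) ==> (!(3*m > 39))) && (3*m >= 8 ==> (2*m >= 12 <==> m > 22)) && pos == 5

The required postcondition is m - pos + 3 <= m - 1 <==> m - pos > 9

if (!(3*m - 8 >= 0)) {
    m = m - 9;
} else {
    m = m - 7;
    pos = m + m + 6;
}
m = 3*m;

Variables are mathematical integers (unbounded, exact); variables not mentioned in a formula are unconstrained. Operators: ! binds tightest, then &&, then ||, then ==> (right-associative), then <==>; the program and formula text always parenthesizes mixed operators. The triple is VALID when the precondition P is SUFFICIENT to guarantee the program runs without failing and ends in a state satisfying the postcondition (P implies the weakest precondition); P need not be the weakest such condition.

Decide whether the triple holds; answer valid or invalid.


Working backward. After the program, the postcondition m - pos + 3 <= m - 1 <==> m - pos > 9 must hold; in canonical form it is pos >= 4 <==> m > pos + 9.
Before m := 3*m: pos >= 4 <==> 3*m > pos + 9
Then branch requires pos >= 4 <==> 3*m > pos + 36; else branch requires 2*m >= 12 <==> m > 22.
Before the if: ((!(3*m >= 8)) ==> (pos >= 4 <==> 3*m > pos + 36)) && (3*m >= 8 ==> (2*m >= 12 <==> m > 22))
The weakest precondition is ((!(3*m >= 8)) ==> (pos >= 4 <==> 3*m > pos + 36)) && (3*m >= 8 ==> (2*m >= 12 <==> m > 22)).
Check whether ((!(3*m >= 8)) ==> (!(3*m > 39))) && (3*m >= 8 ==> (2*m >= 12 <==> m > 22)) && pos == 5 implies it.
Countermodel: at the initial state m = 0, pos = 5, the precondition holds but the weakest precondition fails.
Answer: invalid


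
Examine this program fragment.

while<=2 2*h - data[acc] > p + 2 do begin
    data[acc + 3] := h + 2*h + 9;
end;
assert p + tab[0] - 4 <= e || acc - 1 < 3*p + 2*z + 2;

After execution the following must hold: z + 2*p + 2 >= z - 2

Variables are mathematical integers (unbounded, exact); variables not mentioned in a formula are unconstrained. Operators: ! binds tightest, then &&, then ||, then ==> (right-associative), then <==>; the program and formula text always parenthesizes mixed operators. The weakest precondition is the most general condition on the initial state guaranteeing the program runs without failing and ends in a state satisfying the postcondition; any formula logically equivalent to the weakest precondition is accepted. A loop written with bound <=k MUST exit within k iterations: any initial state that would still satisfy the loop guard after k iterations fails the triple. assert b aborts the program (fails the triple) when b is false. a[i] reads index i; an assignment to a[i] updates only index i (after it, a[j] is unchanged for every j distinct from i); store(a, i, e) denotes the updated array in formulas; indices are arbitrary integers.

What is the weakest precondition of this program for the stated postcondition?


Working backward. After the program, the postcondition z + 2*p + 2 >= z - 2 must hold; in canonical form it is 2*p >= -4.
Before assert p + tab[0] - 4 <= e || acc - 1 < 3*p + 2*z + 2: (tab[0] + p <= e + 4 || acc < 3*p + 2*z + 3) && 2*p >= -4
Before the loop (bound <=2), unroll the exhaustion recursion (WP_0 = exit-now case; WP_j = one more guarded iteration, up to j = 2):
  WP_0: (!(2*h > data[acc] + p + 2)) && (tab[0] + p <= e + 4 || acc < 3*p + 2*z + 3) && 2*p >= -4
  WP_1: (2*h > data[acc] + p + 2 ==> ((!(2*h > store(data, acc + 3, 3*h + 9)[acc] + p + 2)) && (tab[0] + p <= e + 4 || acc < 3*p + 2*z + 3) && 2*p >= -4)) && ((!(2*h > data[acc] + p + 2)) ==> ((tab[0] + p <= e + 4 || acc < 3*p + 2*z + 3) && 2*p >= -4))
  WP_2: (2*h > data[acc] + p + 2 ==> ((2*h > store(data, acc + 3, 3*h + 9)[acc] + p + 2 ==> ((!(2*h > store(store(data, acc + 3, 3*h + 9), acc + 3, 3*h + 9)[acc] + p + 2)) && (tab[0] + p <= e + 4 || acc < 3*p + 2*z + 3) && 2*p >= -4)) && ((!(2*h > store(data, acc + 3, 3*h + 9)[acc] + p + 2)) ==> ((tab[0] + p <= e + 4 || acc < 3*p + 2*z + 3) && 2*p >= -4)))) && ((!(2*h > data[acc] + p + 2)) ==> ((tab[0] + p <= e + 4 || acc < 3*p + 2*z + 3) && 2*p >= -4))
So before the loop: (2*h > data[acc] + p + 2 ==> ((2*h > store(data, acc + 3, 3*h + 9)[acc] + p + 2 ==> ((!(2*h > store(store(data, acc + 3, 3*h + 9), acc + 3, 3*h + 9)[acc] + p + 2)) && (tab[0] + p <= e + 4 || acc < 3*p + 2*z + 3) && 2*p >= -4)) && ((!(2*h > store(data, acc + 3, 3*h + 9)[acc] + p + 2)) ==> ((tab[0] + p <= e + 4 || acc < 3*p + 2*z + 3) && 2*p >= -4)))) && ((!(2*h > data[acc] + p + 2)) ==> ((tab[0] + p <= e + 4 || acc < 3*p + 2*z + 3) && 2*p >= -4))
Answer: WP = (2*h > data[acc] + p + 2 ==> ((2*h > store(data, acc + 3, 3*h + 9)[acc] + p + 2 ==> ((!(2*h > store(store(data, acc + 3, 3*h + 9), acc + 3, 3*h + 9)[acc] + p + 2)) && (tab[0] + p <= e + 4 || acc < 3*p + 2*z + 3) && 2*p >= -4)) && ((!(2*h > store(data, acc + 3, 3*h + 9)[acc] + p + 2)) ==> ((tab[0] + p <= e + 4 || acc < 3*p + 2*z + 3) && 2*p >= -4)))) && ((!(2*h > data[acc] + p + 2)) ==> ((tab[0] + p <= e + 4 || acc < 3*p + 2*z + 3) && 2*p >= -4))


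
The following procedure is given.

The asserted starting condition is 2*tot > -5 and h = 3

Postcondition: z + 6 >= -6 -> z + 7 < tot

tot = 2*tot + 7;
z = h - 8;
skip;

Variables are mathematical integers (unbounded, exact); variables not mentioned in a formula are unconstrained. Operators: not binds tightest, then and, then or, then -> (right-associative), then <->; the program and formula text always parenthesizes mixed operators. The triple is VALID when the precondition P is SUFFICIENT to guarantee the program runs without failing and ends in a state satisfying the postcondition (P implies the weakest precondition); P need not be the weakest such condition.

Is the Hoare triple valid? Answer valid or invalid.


Working backward. After the program, the postcondition z + 6 >= -6 -> z + 7 < tot must hold; in canonical form it is z >= -12 -> z < tot - 7.
Before skip: z >= -12 -> z < tot - 7
Before z := h - 8: h >= -4 -> h < tot + 1
Before tot := 2*tot + 7: h >= -4 -> h < 2*tot + 8
The weakest precondition is h >= -4 -> h < 2*tot + 8.
Check whether 2*tot > -5 and h = 3 implies it.
Every state satisfying the precondition satisfies the weakest precondition: the implication holds.
Answer: valid


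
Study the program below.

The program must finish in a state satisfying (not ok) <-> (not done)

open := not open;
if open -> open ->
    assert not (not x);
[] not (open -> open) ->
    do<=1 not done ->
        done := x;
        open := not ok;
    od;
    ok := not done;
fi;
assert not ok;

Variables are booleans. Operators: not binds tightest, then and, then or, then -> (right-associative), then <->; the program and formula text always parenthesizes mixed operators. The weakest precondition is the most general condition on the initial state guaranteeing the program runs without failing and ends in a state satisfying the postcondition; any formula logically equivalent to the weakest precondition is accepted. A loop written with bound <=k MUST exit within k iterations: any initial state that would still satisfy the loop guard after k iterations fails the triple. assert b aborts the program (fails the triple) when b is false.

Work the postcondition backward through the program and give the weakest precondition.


Working backward. After the program, (not ok) <-> (not done) must hold.
Before assert not ok: (not ok) and ((not ok) <-> (not done))
Then branch requires x and (not ok) and ((not ok) <-> (not done)); else branch requires ((not done) -> (x and (x <-> (not x)))) and (done -> (done and (done <-> (not done)))).
Before the if: x and (not ok) and ((not ok) <-> (not done))
Before open := not open: x and (not ok) and ((not ok) <-> (not done))
Answer: WP = x and (not ok) and ((not ok) <-> (not done))


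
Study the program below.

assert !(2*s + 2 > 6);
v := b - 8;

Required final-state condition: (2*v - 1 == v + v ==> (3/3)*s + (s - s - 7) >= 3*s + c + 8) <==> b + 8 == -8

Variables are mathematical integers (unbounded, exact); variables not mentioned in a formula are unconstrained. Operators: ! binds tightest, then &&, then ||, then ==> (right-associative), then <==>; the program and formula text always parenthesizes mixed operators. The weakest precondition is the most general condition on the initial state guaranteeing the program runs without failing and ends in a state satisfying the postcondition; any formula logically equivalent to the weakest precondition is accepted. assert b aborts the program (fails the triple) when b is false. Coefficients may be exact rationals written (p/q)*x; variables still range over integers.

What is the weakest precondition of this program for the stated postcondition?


Working backward. After the program, the postcondition (2*v - 1 == v + v ==> (3/3)*s + (s - s - 7) >= 3*s + c + 8) <==> b + 8 == -8 must hold; in canonical form it is b == -16.
Before v := b - 8: b == -16
Before assert !(2*s + 2 > 6): (!(2*s > 4)) && b == -16
Answer: WP = (!(2*s > 4)) && b == -16


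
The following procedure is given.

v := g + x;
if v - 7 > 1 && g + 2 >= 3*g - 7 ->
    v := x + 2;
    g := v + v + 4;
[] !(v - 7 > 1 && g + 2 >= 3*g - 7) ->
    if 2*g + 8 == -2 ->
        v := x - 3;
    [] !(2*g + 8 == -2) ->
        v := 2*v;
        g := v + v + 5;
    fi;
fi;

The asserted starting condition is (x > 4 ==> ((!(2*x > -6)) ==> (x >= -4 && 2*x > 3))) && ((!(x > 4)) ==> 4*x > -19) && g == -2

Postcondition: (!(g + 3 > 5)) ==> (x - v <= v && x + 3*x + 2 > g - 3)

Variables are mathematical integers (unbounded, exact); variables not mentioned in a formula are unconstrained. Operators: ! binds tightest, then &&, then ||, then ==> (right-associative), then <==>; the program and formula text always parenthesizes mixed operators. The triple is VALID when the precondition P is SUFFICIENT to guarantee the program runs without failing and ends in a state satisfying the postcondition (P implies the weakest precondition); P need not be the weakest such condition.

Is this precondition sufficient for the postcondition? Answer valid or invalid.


Working backward. After the program, the postcondition (!(g + 3 > 5)) ==> (x - v <= v && x + 3*x + 2 > g - 3) must hold; in canonical form it is (!(g > 2)) ==> (x <= 2*v && 4*x > g - 5).
Then branch requires (!(2*x > -6)) ==> (x >= -4 && 2*x > 3); else branch requires (2*g == -10 ==> ((!(g > 2)) ==> (x >= 6 && 4*x > g - 5))) && ((!(2*g == -10)) ==> ((!(4*v > -3)) ==> (x <= 4*v && 4*x > 4*v))).
Before the if: ((v > 8 && 2*g <= 9) ==> ((!(2*x > -6)) ==> (x >= -4 && 2*x > 3))) && ((!(v > 8 && 2*g <= 9)) ==> ((2*g == -10 ==> ((!(g > 2)) ==> (x >= 6 && 4*x > g - 5))) && ((!(2*g == -10)) ==> ((!(4*v > -3)) ==> (x <= 4*v && 4*x > 4*v)))))
Before v := g + x: ((g + x > 8 && 2*g <= 9) ==> ((!(2*x > -6)) ==> (x >= -4 && 2*x > 3))) && ((!(g + x > 8 && 2*g <= 9)) ==> ((2*g == -10 ==> ((!(g > 2)) ==> (x >= 6 && 4*x > g - 5))) && ((!(2*g == -10)) ==> ((!(4*g + 4*x > -3)) ==> (4*g + 3*x >= 0 && 4*g < 0)))))
The weakest precondition is ((g + x > 8 && 2*g <= 9) ==> ((!(2*x > -6)) ==> (x >= -4 && 2*x > 3))) && ((!(g + x > 8 && 2*g <= 9)) ==> ((2*g == -10 ==> ((!(g > 2)) ==> (x >= 6 && 4*x > g - 5))) && ((!(2*g == -10)) ==> ((!(4*g + 4*x > -3)) ==> (4*g + 3*x >= 0 && 4*g < 0))))).
Check whether (x > 4 ==> ((!(2*x > -6)) ==> (x >= -4 && 2*x > 3))) && ((!(x > 4)) ==> 4*x > -19) && g == -2 implies it.
Countermodel: at the initial state g = -2, x = -3, the precondition holds but the weakest precondition fails.
Answer: invalid


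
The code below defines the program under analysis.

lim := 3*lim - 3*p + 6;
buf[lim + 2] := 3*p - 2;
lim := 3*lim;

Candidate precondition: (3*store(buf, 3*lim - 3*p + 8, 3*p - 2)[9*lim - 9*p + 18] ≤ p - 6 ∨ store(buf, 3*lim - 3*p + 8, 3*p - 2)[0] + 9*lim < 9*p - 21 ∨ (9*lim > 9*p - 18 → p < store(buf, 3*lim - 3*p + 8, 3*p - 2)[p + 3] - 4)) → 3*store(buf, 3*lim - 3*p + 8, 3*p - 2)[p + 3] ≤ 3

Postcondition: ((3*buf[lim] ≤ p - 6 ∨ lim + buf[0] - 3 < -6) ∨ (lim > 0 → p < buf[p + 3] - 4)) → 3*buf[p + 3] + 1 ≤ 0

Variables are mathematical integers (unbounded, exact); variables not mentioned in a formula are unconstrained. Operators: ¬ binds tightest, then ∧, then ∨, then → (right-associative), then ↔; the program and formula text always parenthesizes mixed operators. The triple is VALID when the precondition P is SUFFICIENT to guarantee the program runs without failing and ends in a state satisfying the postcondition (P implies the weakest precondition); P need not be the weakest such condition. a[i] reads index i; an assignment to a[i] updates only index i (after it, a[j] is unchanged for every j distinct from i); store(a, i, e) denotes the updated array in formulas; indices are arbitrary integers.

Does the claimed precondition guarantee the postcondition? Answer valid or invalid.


Working backward. After the program, the postcondition ((3*buf[lim] ≤ p - 6 ∨ lim + buf[0] - 3 < -6) ∨ (lim > 0 → p < buf[p + 3] - 4)) → 3*buf[p + 3] + 1 ≤ 0 must hold; in canonical form it is (3*buf[lim] ≤ p - 6 ∨ buf[0] + lim < -3 ∨ (lim > 0 → p < buf[p + 3] - 4)) → 3*buf[p + 3] ≤ -1.
Before lim := 3*lim: (3*buf[3*lim] ≤ p - 6 ∨ buf[0] + 3*lim < -3 ∨ (3*lim > 0 → p < buf[p + 3] - 4)) → 3*buf[p + 3] ≤ -1
Before buf[lim + 2] := 3*p - 2: (3*store(buf, lim + 2, 3*p - 2)[3*lim] ≤ p - 6 ∨ store(buf, lim + 2, 3*p - 2)[0] + 3*lim < -3 ∨ (3*lim > 0 → p < store(buf, lim + 2, 3*p - 2)[p + 3] - 4)) → 3*store(buf, lim + 2, 3*p - 2)[p + 3] ≤ -1
Before lim := 3*lim - 3*p + 6: (3*store(buf, 3*lim - 3*p + 8, 3*p - 2)[9*lim - 9*p + 18] ≤ p - 6 ∨ store(buf, 3*lim - 3*p + 8, 3*p - 2)[0] + 9*lim < 9*p - 21 ∨ (9*lim > 9*p - 18 → p < store(buf, 3*lim - 3*p + 8, 3*p - 2)[p + 3] - 4)) → 3*store(buf, 3*lim - 3*p + 8, 3*p - 2)[p + 3] ≤ -1
The weakest precondition is (3*store(buf, 3*lim - 3*p + 8, 3*p - 2)[9*lim - 9*p + 18] ≤ p - 6 ∨ store(buf, 3*lim - 3*p + 8, 3*p - 2)[0] + 9*lim < 9*p - 21 ∨ (9*lim > 9*p - 18 → p < store(buf, 3*lim - 3*p + 8, 3*p - 2)[p + 3] - 4)) → 3*store(buf, 3*lim - 3*p + 8, 3*p - 2)[p + 3] ≤ -1.
Check whether (3*store(buf, 3*lim - 3*p + 8, 3*p - 2)[9*lim - 9*p + 18] ≤ p - 6 ∨ store(buf, 3*lim - 3*p + 8, 3*p - 2)[0] + 9*lim < 9*p - 21 ∨ (9*lim > 9*p - 18 → p < store(buf, 3*lim - 3*p + 8, 3*p - 2)[p + 3] - 4)) → 3*store(buf, 3*lim - 3*p + 8, 3*p - 2)[p + 3] ≤ 3 implies it.
Countermodel: at the initial state buf = {[-1] = 1, [0] = 2, [20] = 2, [54] = 2, elsewhere 2}, lim = 0, p = -4, the precondition holds but the weakest precondition fails.
Answer: invalid


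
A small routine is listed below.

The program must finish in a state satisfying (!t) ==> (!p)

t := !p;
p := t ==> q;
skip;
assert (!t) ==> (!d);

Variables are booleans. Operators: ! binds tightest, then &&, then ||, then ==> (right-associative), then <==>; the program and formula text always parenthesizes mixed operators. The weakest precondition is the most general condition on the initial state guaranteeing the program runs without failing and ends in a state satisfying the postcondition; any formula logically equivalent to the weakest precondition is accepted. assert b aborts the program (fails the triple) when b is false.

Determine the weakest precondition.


Working backward. After the program, (!t) ==> (!p) must hold.
Before assert (!t) ==> (!d): ((!t) ==> (!d)) && ((!t) ==> (!p))
Before skip: ((!t) ==> (!d)) && ((!t) ==> (!p))
Before p := t ==> q: ((!t) ==> (!d)) && ((!t) ==> (!(t ==> q)))
Before t := !p: (p ==> (!d)) && (p ==> (!((!p) ==> q)))
Answer: WP = (p ==> (!d)) && (p ==> (!((!p) ==> q)))


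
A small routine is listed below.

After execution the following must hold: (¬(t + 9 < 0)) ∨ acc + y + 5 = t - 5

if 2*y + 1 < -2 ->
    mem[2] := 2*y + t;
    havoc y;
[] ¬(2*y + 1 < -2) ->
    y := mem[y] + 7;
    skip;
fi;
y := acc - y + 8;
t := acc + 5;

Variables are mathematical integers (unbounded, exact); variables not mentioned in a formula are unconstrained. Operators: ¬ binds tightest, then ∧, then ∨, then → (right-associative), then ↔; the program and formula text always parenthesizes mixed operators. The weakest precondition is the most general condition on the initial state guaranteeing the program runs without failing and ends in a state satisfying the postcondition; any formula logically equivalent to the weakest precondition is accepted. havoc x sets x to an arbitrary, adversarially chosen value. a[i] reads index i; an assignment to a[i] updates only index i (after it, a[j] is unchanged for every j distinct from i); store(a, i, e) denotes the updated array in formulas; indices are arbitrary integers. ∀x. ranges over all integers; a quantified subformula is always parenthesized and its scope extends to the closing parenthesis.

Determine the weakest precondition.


Working backward. After the program, the postcondition (¬(t + 9 < 0)) ∨ acc + y + 5 = t - 5 must hold; in canonical form it is (¬(t < -9)) ∨ acc + y = t - 10.
Before t := acc + 5: (¬(acc < -14)) ∨ y = -5
Before y := acc - y + 8: (¬(acc < -14)) ∨ acc = y - 13
Then branch requires ∀y_1. ((¬(acc < -14)) ∨ acc = y_1 - 13); else branch requires (¬(acc < -14)) ∨ acc = mem[y] - 6.
Before the if: (2*y < -3 → (∀y_1. ((¬(acc < -14)) ∨ acc = y_1 - 13))) ∧ ((¬(2*y < -3)) → ((¬(acc < -14)) ∨ acc = mem[y] - 6))
Answer: WP = (2*y < -3 → (∀y_1. ((¬(acc < -14)) ∨ acc = y_1 - 13))) ∧ ((¬(2*y < -3)) → ((¬(acc < -14)) ∨ acc = mem[y] - 6))


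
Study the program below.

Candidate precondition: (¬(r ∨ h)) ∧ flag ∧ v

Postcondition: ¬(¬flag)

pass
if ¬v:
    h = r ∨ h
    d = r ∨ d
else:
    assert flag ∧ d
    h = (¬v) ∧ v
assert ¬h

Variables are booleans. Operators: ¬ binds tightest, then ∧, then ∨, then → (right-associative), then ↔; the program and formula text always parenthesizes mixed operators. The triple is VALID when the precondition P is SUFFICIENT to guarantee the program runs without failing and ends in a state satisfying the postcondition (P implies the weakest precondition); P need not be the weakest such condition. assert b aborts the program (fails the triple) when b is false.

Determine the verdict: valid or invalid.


Working backward. After the program, the postcondition ¬(¬flag) must hold; in canonical form it is flag.
Before assert ¬h: (¬h) ∧ flag
Then branch requires (¬(r ∨ h)) ∧ flag; else branch requires flag ∧ d.
Before the if: ((¬v) → ((¬(r ∨ h)) ∧ flag)) ∧ (v → (flag ∧ d))
Before skip: ((¬v) → ((¬(r ∨ h)) ∧ flag)) ∧ (v → (flag ∧ d))
The weakest precondition is ((¬v) → ((¬(r ∨ h)) ∧ flag)) ∧ (v → (flag ∧ d)).
Check whether (¬(r ∨ h)) ∧ flag ∧ v implies it.
Countermodel: at the initial state d = false, flag = true, h = false, r = false, v = true, the precondition holds but the weakest precondition fails.
Answer: invalid


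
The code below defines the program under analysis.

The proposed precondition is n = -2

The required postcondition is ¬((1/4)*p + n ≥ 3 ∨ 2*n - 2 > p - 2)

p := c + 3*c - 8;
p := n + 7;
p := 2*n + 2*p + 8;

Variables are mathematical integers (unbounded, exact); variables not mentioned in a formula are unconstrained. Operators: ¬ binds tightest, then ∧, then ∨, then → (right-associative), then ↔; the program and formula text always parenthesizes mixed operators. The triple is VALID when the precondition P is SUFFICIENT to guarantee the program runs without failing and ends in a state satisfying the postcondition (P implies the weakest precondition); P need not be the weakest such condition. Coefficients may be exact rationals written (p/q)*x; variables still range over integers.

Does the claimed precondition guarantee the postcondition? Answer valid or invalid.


Working backward. After the program, the postcondition ¬((1/4)*p + n ≥ 3 ∨ 2*n - 2 > p - 2) must hold; in canonical form it is ¬(n + (1/4)*p ≥ 3 ∨ 2*n > p).
Before p := 2*n + 2*p + 8: ¬((3/2)*n + (1/2)*p ≥ 1 ∨ 2*p < -8)
Before p := n + 7: ¬(2*n ≥ -5/2 ∨ 2*n < -22)
Before p := c + 3*c - 8: ¬(2*n ≥ -5/2 ∨ 2*n < -22)
The weakest precondition is ¬(2*n ≥ -5/2 ∨ 2*n < -22).
Check whether n = -2 implies it.
Every state satisfying the precondition satisfies the weakest precondition: the implication holds.
Answer: valid


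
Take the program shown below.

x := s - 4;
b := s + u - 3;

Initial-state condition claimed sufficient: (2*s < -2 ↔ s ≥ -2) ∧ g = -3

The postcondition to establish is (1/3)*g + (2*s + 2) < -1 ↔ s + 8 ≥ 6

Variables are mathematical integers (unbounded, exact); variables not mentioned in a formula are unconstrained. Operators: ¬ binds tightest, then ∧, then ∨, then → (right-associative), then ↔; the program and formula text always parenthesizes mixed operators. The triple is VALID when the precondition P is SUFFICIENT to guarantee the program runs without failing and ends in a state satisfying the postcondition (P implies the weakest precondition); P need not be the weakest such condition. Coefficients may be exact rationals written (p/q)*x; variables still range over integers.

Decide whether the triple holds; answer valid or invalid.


Working backward. After the program, the postcondition (1/3)*g + (2*s + 2) < -1 ↔ s + 8 ≥ 6 must hold; in canonical form it is (1/3)*g + 2*s < -3 ↔ s ≥ -2.
Before b := s + u - 3: (1/3)*g + 2*s < -3 ↔ s ≥ -2
Before x := s - 4: (1/3)*g + 2*s < -3 ↔ s ≥ -2
The weakest precondition is (1/3)*g + 2*s < -3 ↔ s ≥ -2.
Check whether (2*s < -2 ↔ s ≥ -2) ∧ g = -3 implies it.
Every state satisfying the precondition satisfies the weakest precondition: the implication holds.
Answer: valid


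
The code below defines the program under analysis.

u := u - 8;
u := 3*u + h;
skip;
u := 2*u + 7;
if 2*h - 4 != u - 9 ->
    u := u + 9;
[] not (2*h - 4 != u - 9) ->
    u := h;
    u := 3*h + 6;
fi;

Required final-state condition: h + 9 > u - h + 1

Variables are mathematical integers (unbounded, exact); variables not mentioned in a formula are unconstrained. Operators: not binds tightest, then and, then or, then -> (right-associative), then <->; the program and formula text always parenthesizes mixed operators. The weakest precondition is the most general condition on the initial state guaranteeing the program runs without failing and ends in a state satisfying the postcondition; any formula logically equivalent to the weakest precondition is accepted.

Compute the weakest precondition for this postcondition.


Working backward. After the program, the postcondition h + 9 > u - h + 1 must hold; in canonical form it is 2*h > u - 8.
Then branch requires 2*h > u + 1; else branch requires h < 2.
Before the if: (2*h != u - 5 -> 2*h > u + 1) and ((not (2*h != u - 5)) -> h < 2)
Before u := 2*u + 7: (2*h != 2*u + 2 -> 2*h > 2*u + 8) and ((not (2*h != 2*u + 2)) -> h < 2)
Before skip: (2*h != 2*u + 2 -> 2*h > 2*u + 8) and ((not (2*h != 2*u + 2)) -> h < 2)
Before u := 3*u + h: (6*u != -2 -> 6*u < -8) and ((not (6*u != -2)) -> h < 2)
Before u := u - 8: (6*u != 46 -> 6*u < 40) and ((not (6*u != 46)) -> h < 2)
Answer: WP = (6*u != 46 -> 6*u < 40) and ((not (6*u != 46)) -> h < 2)


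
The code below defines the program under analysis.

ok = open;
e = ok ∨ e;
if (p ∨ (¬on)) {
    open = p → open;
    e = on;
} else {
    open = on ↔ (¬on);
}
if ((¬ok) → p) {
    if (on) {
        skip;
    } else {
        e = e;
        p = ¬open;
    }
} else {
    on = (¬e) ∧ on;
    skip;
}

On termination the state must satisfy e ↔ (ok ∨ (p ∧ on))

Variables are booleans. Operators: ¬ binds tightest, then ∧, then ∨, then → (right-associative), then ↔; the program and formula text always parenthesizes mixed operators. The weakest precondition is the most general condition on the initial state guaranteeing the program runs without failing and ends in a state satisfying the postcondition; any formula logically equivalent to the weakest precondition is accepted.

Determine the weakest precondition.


Working backward. After the program, e ↔ (ok ∨ (p ∧ on)) must hold.
Then branch requires (on → (e ↔ (ok ∨ (p ∧ on)))) ∧ ((¬on) → (e ↔ (ok ∨ ((¬open) ∧ on)))); else branch requires e ↔ (ok ∨ (p ∧ (¬e) ∧ on)).
Before the if: (((¬ok) → p) → ((on → (e ↔ (ok ∨ (p ∧ on)))) ∧ ((¬on) → (e ↔ (ok ∨ ((¬open) ∧ on)))))) ∧ ((¬((¬ok) → p)) → (e ↔ (ok ∨ (p ∧ (¬e) ∧ on))))
Then branch requires (((¬ok) → p) → ((on → (on ↔ (ok ∨ (p ∧ on)))) ∧ ((¬on) → (on ↔ (ok ∨ ((¬(p → open)) ∧ on)))))) ∧ ((¬((¬ok) → p)) → (on ↔ ok)); else branch requires (((¬ok) → p) → ((on → (e ↔ (ok ∨ (p ∧ on)))) ∧ ((¬on) → (e ↔ (ok ∨ ((¬(on ↔ (¬on))) ∧ on)))))) ∧ ((¬((¬ok) → p)) → (e ↔ (ok ∨ (p ∧ (¬e) ∧ on)))).
Before the if: ((p ∨ (¬on)) → ((((¬ok) → p) → ((on → (on ↔ (ok ∨ (p ∧ on)))) ∧ ((¬on) → (on ↔ (ok ∨ ((¬(p → open)) ∧ on)))))) ∧ ((¬((¬ok) → p)) → (on ↔ ok)))) ∧ ((¬(p ∨ (¬on))) → ((((¬ok) → p) → ((on → (e ↔ (ok ∨ (p ∧ on)))) ∧ ((¬on) → (e ↔ (ok ∨ ((¬(on ↔ (¬on))) ∧ on)))))) ∧ ((¬((¬ok) → p)) → (e ↔ (ok ∨ (p ∧ (¬e) ∧ on))))))
Before e := ok ∨ e: ((p ∨ (¬on)) → ((((¬ok) → p) → ((on → (on ↔ (ok ∨ (p ∧ on)))) ∧ ((¬on) → (on ↔ (ok ∨ ((¬(p → open)) ∧ on)))))) ∧ ((¬((¬ok) → p)) → (on ↔ ok)))) ∧ ((¬(p ∨ (¬on))) → ((((¬ok) → p) → ((on → ((ok ∨ e) ↔ (ok ∨ (p ∧ on)))) ∧ ((¬on) → ((ok ∨ e) ↔ (ok ∨ ((¬(on ↔ (¬on))) ∧ on)))))) ∧ ((¬((¬ok) → p)) → ((ok ∨ e) ↔ (ok ∨ (p ∧ (¬(ok ∨ e)) ∧ on))))))
Before ok := open: ((p ∨ (¬on)) → ((((¬open) → p) → ((on → (on ↔ (open ∨ (p ∧ on)))) ∧ ((¬on) → (on ↔ (open ∨ ((¬(p → open)) ∧ on)))))) ∧ ((¬((¬open) → p)) → (on ↔ open)))) ∧ ((¬(p ∨ (¬on))) → ((((¬open) → p) → ((on → ((open ∨ e) ↔ (open ∨ (p ∧ on)))) ∧ ((¬on) → ((open ∨ e) ↔ (open ∨ ((¬(on ↔ (¬on))) ∧ on)))))) ∧ ((¬((¬open) → p)) → ((open ∨ e) ↔ (open ∨ (p ∧ (¬(open ∨ e)) ∧ on))))))
Answer: WP = ((p ∨ (¬on)) → ((((¬open) → p) → ((on → (on ↔ (open ∨ (p ∧ on)))) ∧ ((¬on) → (on ↔ (open ∨ ((¬(p → open)) ∧ on)))))) ∧ ((¬((¬open) → p)) → (on ↔ open)))) ∧ ((¬(p ∨ (¬on))) → ((((¬open) → p) → ((on → ((open ∨ e) ↔ (open ∨ (p ∧ on)))) ∧ ((¬on) → ((open ∨ e) ↔ (open ∨ ((¬(on ↔ (¬on))) ∧ on)))))) ∧ ((¬((¬open) → p)) → ((open ∨ e) ↔ (open ∨ (p ∧ (¬(open ∨ e)) ∧ on))))))


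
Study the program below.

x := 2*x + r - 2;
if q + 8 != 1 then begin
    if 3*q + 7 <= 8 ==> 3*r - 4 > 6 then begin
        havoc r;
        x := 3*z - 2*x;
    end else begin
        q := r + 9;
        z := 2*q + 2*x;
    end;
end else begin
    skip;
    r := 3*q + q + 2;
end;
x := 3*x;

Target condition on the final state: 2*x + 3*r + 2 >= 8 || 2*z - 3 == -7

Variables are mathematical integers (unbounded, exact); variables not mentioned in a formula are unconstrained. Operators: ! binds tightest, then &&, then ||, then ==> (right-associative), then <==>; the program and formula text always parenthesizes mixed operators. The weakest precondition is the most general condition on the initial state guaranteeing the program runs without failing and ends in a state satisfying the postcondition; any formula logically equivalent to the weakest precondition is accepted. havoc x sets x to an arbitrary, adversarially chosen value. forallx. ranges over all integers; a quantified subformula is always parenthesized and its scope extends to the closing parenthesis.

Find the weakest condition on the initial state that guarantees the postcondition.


Working backward. After the program, the postcondition 2*x + 3*r + 2 >= 8 || 2*z - 3 == -7 must hold; in canonical form it is 3*r + 2*x >= 6 || 2*z == -4.
Before x := 3*x: 3*r + 6*x >= 6 || 2*z == -4
Then branch requires ((3*q <= 1 ==> 3*r > 10) ==> (forall r_1. (3*r_1 + 18*z >= 12*x + 6 || 2*z == -4))) && ((!(3*q <= 1 ==> 3*r > 10)) ==> (3*r + 6*x >= 6 || 4*r + 4*x == -40)); else branch requires 12*q + 6*x >= 0 || 2*z == -4.
Before the if: (q != -7 ==> (((3*q <= 1 ==> 3*r > 10) ==> (forall r_1. (3*r_1 + 18*z >= 12*x + 6 || 2*z == -4))) && ((!(3*q <= 1 ==> 3*r > 10)) ==> (3*r + 6*x >= 6 || 4*r + 4*x == -40)))) && ((!(q != -7)) ==> (12*q + 6*x >= 0 || 2*z == -4))
Before x := 2*x + r - 2: (q != -7 ==> (((3*q <= 1 ==> 3*r > 10) ==> (forall r_1. (3*r_1 + 18*z >= 12*r + 24*x - 18 || 2*z == -4))) && ((!(3*q <= 1 ==> 3*r > 10)) ==> (9*r + 12*x >= 18 || 8*r + 8*x == -32)))) && ((!(q != -7)) ==> (12*q + 6*r + 12*x >= 12 || 2*z == -4))
Answer: WP = (q != -7 ==> (((3*q <= 1 ==> 3*r > 10) ==> (forall r_1. (3*r_1 + 18*z >= 12*r + 24*x - 18 || 2*z == -4))) && ((!(3*q <= 1 ==> 3*r > 10)) ==> (9*r + 12*x >= 18 || 8*r + 8*x == -32)))) && ((!(q != -7)) ==> (12*q + 6*r + 12*x >= 12 || 2*z == -4))


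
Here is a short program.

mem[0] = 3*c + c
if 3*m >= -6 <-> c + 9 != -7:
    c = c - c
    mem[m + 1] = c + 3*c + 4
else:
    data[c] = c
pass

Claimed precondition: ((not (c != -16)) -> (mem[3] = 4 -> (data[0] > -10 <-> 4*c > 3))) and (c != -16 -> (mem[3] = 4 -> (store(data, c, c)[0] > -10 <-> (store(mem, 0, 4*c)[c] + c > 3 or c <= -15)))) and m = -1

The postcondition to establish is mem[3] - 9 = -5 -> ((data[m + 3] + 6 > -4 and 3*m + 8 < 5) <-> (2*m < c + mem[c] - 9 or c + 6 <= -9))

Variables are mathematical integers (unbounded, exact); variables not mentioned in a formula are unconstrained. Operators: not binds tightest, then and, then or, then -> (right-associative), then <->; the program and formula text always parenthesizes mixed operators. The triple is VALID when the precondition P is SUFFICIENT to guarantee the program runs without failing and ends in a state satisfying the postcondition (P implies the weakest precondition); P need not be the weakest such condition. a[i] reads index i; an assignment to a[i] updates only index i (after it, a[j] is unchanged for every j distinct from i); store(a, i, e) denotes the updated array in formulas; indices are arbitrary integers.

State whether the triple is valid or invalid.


Working backward. After the program, the postcondition mem[3] - 9 = -5 -> ((data[m + 3] + 6 > -4 and 3*m + 8 < 5) <-> (2*m < c + mem[c] - 9 or c + 6 <= -9)) must hold; in canonical form it is mem[3] = 4 -> ((data[m + 3] > -10 and 3*m < -3) <-> (2*m < mem[c] + c - 9 or c <= -15)).
Before skip: mem[3] = 4 -> ((data[m + 3] > -10 and 3*m < -3) <-> (2*m < mem[c] + c - 9 or c <= -15))
Then branch requires store(mem, m + 1, 4)[3] = 4 -> ((data[m + 3] > -10 and 3*m < -3) <-> 2*m < store(mem, m + 1, 4)[0] - 9); else branch requires mem[3] = 4 -> ((store(data, c, c)[m + 3] > -10 and 3*m < -3) <-> (2*m < mem[c] + c - 9 or c <= -15)).
Before the if: ((3*m >= -6 <-> c != -16) -> (store(mem, m + 1, 4)[3] = 4 -> ((data[m + 3] > -10 and 3*m < -3) <-> 2*m < store(mem, m + 1, 4)[0] - 9))) and ((not (3*m >= -6 <-> c != -16)) -> (mem[3] = 4 -> ((store(data, c, c)[m + 3] > -10 and 3*m < -3) <-> (2*m < mem[c] + c - 9 or c <= -15))))
Before mem[0] := 3*c + c: ((3*m >= -6 <-> c != -16) -> (store(store(mem, 0, 4*c), m + 1, 4)[3] = 4 -> ((data[m + 3] > -10 and 3*m < -3) <-> 2*m < store(store(mem, 0, 4*c), m + 1, 4)[0] - 9))) and ((not (3*m >= -6 <-> c != -16)) -> (mem[3] = 4 -> ((store(data, c, c)[m + 3] > -10 and 3*m < -3) <-> (2*m < store(mem, 0, 4*c)[c] + c - 9 or c <= -15))))
The weakest precondition is ((3*m >= -6 <-> c != -16) -> (store(store(mem, 0, 4*c), m + 1, 4)[3] = 4 -> ((data[m + 3] > -10 and 3*m < -3) <-> 2*m < store(store(mem, 0, 4*c), m + 1, 4)[0] - 9))) and ((not (3*m >= -6 <-> c != -16)) -> (mem[3] = 4 -> ((store(data, c, c)[m + 3] > -10 and 3*m < -3) <-> (2*m < store(mem, 0, 4*c)[c] + c - 9 or c <= -15)))).
Check whether ((not (c != -16)) -> (mem[3] = 4 -> (data[0] > -10 <-> 4*c > 3))) and (c != -16 -> (mem[3] = 4 -> (store(data, c, c)[0] > -10 <-> (store(mem, 0, 4*c)[c] + c > 3 or c <= -15)))) and m = -1 implies it.
Countermodel: at the initial state c = -16, data = {[-16] = -10, [0] = -10, [2] = -10, [3] = -10, elsewhere -10}, m = -1, mem = {[-16] = 4, [0] = 4, [2] = 4, [3] = 4, elsewhere 4}, the precondition holds but the weakest precondition fails.
Answer: invalid


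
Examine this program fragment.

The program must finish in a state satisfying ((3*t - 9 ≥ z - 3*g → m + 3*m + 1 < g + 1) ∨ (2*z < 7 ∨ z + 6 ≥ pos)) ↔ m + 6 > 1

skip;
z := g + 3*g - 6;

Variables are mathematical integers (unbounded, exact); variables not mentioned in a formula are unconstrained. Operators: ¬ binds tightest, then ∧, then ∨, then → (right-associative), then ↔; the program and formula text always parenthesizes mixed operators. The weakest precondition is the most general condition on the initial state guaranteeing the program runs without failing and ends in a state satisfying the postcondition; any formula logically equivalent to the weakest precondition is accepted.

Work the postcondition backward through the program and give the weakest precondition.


Working backward. After the program, the postcondition ((3*t - 9 ≥ z - 3*g → m + 3*m + 1 < g + 1) ∨ (2*z < 7 ∨ z + 6 ≥ pos)) ↔ m + 6 > 1 must hold; in canonical form it is ((3*g + 3*t ≥ z + 9 → 4*m < g) ∨ 2*z < 7 ∨ z ≥ pos - 6) ↔ m > -5.
Before z := g + 3*g - 6: ((3*t ≥ g + 3 → 4*m < g) ∨ 8*g < 19 ∨ 4*g ≥ pos) ↔ m > -5
Before skip: ((3*t ≥ g + 3 → 4*m < g) ∨ 8*g < 19 ∨ 4*g ≥ pos) ↔ m > -5
Answer: WP = ((3*t ≥ g + 3 → 4*m < g) ∨ 8*g < 19 ∨ 4*g ≥ pos) ↔ m > -5


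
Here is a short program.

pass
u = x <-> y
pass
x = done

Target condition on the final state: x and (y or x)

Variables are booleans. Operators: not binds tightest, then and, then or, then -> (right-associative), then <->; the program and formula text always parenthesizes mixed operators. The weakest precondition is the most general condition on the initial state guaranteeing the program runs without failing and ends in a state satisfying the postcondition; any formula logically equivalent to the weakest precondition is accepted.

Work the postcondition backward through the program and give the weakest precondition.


Working backward. After the program, x and (y or x) must hold.
Before x := done: done and (y or done)
Before skip: done and (y or done)
Before u := x <-> y: done and (y or done)
Before skip: done and (y or done)
Answer: WP = done and (y or done)


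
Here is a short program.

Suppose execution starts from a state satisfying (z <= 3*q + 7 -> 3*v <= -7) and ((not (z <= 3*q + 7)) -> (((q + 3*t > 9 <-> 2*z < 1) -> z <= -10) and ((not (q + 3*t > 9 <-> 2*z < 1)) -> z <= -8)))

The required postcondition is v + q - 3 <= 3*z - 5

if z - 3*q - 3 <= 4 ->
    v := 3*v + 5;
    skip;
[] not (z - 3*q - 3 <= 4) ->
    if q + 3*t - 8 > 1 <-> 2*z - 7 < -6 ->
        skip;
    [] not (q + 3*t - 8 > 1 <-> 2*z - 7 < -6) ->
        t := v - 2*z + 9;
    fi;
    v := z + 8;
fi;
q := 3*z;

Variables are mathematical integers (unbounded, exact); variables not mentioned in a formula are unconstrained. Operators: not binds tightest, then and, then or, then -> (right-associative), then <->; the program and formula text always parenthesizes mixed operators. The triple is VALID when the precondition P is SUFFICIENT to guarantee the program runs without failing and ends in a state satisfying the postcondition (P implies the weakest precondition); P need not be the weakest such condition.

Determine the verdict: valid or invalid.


Working backward. After the program, the postcondition v + q - 3 <= 3*z - 5 must hold; in canonical form it is q + v <= 3*z - 2.
Before q := 3*z: v <= -2
Then branch requires 3*v <= -7; else branch requires ((q + 3*t > 9 <-> 2*z < 1) -> z <= -10) and ((not (q + 3*t > 9 <-> 2*z < 1)) -> z <= -10).
Before the if: (z <= 3*q + 7 -> 3*v <= -7) and ((not (z <= 3*q + 7)) -> (((q + 3*t > 9 <-> 2*z < 1) -> z <= -10) and ((not (q + 3*t > 9 <-> 2*z < 1)) -> z <= -10)))
The weakest precondition is (z <= 3*q + 7 -> 3*v <= -7) and ((not (z <= 3*q + 7)) -> (((q + 3*t > 9 <-> 2*z < 1) -> z <= -10) and ((not (q + 3*t > 9 <-> 2*z < 1)) -> z <= -10))).
Check whether (z <= 3*q + 7 -> 3*v <= -7) and ((not (z <= 3*q + 7)) -> (((q + 3*t > 9 <-> 2*z < 1) -> z <= -10) and ((not (q + 3*t > 9 <-> 2*z < 1)) -> z <= -8))) implies it.
Countermodel: at the initial state q = -6, t = 0, v = 0, z = -8, the precondition holds but the weakest precondition fails.
Answer: invalid


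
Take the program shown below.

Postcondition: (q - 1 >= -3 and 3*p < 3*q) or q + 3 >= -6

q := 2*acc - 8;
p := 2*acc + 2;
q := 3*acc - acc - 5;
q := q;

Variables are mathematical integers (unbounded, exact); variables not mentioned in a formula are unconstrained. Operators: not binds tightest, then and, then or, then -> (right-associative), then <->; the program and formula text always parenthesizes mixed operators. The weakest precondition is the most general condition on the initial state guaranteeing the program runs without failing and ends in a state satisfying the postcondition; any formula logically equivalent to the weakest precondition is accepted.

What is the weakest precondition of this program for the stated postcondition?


Working backward. After the program, the postcondition (q - 1 >= -3 and 3*p < 3*q) or q + 3 >= -6 must hold; in canonical form it is (q >= -2 and 3*p < 3*q) or q >= -9.
Before q := q: (q >= -2 and 3*p < 3*q) or q >= -9
Before q := 3*acc - acc - 5: (2*acc >= 3 and 3*p < 6*acc - 15) or 2*acc >= -4
Before p := 2*acc + 2: 2*acc >= -4
Before q := 2*acc - 8: 2*acc >= -4
Answer: WP = 2*acc >= -4
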